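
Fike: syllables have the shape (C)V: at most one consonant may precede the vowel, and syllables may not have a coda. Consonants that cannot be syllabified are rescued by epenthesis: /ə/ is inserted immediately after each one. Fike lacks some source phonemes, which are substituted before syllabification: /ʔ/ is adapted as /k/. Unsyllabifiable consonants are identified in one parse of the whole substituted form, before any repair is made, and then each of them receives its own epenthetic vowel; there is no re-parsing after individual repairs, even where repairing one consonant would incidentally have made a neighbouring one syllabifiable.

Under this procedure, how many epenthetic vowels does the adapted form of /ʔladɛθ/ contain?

2

After substitution the input is /kladɛθ/.
The unsyllabifiable consonants are /k/, /θ/; each receives one epenthetic vowel.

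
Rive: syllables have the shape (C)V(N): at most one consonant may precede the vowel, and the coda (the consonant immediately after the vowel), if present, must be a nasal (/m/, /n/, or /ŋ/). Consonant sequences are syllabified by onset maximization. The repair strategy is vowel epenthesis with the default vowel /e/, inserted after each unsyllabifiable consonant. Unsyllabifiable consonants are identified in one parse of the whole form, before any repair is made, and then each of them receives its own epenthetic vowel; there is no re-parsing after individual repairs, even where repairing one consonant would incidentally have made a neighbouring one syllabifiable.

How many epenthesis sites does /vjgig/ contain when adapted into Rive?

The unsyllabifiable consonants are /v/, /j/, /g/; each receives one epenthetic vowel.

3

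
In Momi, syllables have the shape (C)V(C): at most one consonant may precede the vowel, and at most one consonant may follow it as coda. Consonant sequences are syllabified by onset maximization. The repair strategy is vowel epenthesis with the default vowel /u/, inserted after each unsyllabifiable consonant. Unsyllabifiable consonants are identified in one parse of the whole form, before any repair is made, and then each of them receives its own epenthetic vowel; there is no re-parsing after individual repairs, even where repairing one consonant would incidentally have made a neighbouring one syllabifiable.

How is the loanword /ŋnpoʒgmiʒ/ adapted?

Under (C)V(C), the unsyllabifiable consonants are /ŋ/, /n/, /g/ (at most one coda consonant is licensed; onsets are limited to one consonant).
Epenthesis after each stranded consonant: /ŋ/ → /ŋu/, /n/ → /nu/, /g/ → /gu/.

ŋunupoʒgumiʒ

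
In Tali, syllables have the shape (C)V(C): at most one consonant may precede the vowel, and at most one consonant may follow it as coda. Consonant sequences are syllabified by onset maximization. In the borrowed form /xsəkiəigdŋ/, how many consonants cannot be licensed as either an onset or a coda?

3

The consonants /x/, /d/, /ŋ/ cannot be parsed into a legal (C)V(C) syllable (at most one coda consonant is licensed; onsets are limited to one consonant).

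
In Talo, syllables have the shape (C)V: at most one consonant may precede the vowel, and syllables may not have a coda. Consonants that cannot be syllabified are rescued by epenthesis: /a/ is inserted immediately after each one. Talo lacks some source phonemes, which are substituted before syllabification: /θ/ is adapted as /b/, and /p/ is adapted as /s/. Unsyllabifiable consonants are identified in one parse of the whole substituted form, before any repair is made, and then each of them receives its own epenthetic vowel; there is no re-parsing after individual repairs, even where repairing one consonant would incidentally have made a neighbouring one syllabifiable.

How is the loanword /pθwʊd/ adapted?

Substitution: /p/ → /s/, /θ/ → /b/, giving /sbwʊd/.
Syllabifying with onset maximization leaves /s/, /b/, /d/ stranded (no codas are permitted; onsets are limited to one consonant).
Inserting the epenthetic vowel yields /s/ → /sa/, /b/ → /ba/, /d/ → /da/.

sabawʊda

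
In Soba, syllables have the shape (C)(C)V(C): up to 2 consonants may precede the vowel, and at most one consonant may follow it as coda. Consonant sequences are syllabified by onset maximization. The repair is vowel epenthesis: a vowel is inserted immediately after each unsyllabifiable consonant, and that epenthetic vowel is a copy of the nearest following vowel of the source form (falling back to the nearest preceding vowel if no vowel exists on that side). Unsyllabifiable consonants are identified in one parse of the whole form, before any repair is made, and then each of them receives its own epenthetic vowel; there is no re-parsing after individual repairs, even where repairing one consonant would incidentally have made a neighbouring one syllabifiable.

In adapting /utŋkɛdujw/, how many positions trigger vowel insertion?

1

The unsyllabifiable consonants are /w/; each receives one epenthetic vowel.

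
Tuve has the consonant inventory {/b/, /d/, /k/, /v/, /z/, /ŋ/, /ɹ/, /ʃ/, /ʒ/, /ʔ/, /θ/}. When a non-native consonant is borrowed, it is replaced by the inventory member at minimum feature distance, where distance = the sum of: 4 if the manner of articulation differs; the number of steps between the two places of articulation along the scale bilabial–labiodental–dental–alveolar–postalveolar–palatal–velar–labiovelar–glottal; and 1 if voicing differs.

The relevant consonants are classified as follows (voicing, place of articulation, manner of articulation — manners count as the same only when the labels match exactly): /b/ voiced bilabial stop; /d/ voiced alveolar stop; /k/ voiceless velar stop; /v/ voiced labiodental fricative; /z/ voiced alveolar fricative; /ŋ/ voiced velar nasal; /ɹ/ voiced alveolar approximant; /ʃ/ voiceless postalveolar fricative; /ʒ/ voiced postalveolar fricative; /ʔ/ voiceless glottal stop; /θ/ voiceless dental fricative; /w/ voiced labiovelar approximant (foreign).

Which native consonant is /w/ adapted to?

/ɹ/ is closest: same manner (approximant), place distance 4 (labiovelar→alveolar), same voicing; total 4. Next closest is /ŋ/ at distance 5.

ɹ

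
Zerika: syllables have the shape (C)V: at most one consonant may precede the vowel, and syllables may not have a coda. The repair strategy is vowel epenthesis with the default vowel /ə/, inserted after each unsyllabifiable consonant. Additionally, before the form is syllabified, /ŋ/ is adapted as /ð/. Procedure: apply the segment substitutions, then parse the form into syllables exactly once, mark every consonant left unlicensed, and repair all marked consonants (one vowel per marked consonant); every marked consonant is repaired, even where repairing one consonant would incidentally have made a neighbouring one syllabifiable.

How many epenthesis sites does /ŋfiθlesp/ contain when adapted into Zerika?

After substitution the input is /ðfiθlesp/.
The unsyllabifiable consonants are /ð/, /θ/, /s/, /p/; each receives one epenthetic vowel.

4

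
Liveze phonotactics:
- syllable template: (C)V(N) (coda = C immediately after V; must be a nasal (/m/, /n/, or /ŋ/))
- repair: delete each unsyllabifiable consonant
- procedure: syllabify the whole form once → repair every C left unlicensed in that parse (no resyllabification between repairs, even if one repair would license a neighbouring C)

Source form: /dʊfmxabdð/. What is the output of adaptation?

dʊxa

Under (C)V(N), the unsyllabifiable consonants are /f/, /m/, /b/, /d/, /ð/ (only a nasal (/m/, /n/, or /ŋ/) is licensed in coda position; onsets are limited to one consonant).
Deleting the stranded consonants removes /f/, /m/, /b/, /d/, /ð/.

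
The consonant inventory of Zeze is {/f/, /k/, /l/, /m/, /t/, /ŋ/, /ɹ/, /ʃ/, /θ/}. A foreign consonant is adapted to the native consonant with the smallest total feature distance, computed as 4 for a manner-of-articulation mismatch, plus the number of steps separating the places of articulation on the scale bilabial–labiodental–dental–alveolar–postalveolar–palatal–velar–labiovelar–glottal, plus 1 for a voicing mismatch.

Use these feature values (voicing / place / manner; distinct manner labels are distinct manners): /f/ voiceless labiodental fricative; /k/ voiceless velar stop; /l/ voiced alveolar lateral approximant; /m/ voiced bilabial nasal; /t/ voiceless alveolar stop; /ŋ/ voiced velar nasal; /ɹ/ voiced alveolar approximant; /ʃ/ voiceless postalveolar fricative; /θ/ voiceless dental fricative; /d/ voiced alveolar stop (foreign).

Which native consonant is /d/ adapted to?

t

/t/ is closest: same manner (stop), place distance 0 (alveolar→alveolar), voicing differs (+1); total 1. Next closest is /k/ at distance 4.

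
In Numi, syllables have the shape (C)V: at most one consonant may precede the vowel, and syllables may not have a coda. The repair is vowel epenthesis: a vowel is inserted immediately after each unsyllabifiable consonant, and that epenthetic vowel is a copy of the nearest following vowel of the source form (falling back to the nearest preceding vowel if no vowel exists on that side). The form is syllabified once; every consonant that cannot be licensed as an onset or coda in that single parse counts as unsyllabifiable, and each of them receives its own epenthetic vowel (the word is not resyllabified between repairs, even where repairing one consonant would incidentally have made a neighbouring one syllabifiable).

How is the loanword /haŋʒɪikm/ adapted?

haŋɪʒɪikimi

Syllabifying with onset maximization leaves /ŋ/, /k/, /m/ stranded (no codas are permitted; onsets are limited to one consonant).
Inserting the epenthetic vowel yields /ŋ/ → /ŋɪ/, /k/ → /ki/, /m/ → /mi/.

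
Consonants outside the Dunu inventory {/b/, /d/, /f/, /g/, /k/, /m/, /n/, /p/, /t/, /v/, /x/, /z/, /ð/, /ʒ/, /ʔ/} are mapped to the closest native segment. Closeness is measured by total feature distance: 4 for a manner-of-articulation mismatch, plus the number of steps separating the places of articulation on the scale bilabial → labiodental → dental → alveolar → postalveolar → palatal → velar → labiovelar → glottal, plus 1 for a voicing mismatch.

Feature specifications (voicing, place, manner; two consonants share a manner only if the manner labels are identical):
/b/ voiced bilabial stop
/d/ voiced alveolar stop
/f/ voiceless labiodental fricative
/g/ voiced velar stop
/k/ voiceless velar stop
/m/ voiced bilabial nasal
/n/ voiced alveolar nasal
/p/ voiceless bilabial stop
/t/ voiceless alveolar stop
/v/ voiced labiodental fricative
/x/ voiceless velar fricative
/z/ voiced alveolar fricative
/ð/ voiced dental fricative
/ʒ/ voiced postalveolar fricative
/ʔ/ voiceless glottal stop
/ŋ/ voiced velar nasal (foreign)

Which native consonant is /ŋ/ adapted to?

n

/n/ is closest: same manner (nasal), place distance 3 (velar→alveolar), same voicing; total 3. Next closest is /g/ at distance 4.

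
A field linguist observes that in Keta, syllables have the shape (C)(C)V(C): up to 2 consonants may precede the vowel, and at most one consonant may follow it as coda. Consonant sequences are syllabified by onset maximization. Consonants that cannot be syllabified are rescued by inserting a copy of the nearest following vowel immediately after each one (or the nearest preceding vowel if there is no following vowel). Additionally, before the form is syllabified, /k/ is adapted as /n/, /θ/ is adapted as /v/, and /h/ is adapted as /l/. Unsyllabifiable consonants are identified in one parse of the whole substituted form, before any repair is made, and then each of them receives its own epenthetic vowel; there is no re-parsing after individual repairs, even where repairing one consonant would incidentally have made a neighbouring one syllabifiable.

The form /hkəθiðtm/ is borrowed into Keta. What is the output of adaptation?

Substitution: /h/ → /l/, /k/ → /n/, /θ/ → /v/, giving /lnəviðtm/.
Under (C)(C)V(C), the unsyllabifiable consonants are /t/, /m/ (at most one coda consonant is licensed; onsets may contain at most 2 consonants).
Epenthesis after each stranded consonant: /t/ → /ti/, /m/ → /mi/.

lnəviðtimi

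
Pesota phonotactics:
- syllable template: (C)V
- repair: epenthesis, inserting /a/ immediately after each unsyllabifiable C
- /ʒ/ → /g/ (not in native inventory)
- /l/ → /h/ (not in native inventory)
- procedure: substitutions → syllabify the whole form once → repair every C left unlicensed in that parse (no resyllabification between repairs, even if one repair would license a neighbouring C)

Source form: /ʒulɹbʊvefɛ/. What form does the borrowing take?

Substitution: /ʒ/ → /g/, /l/ → /h/, giving /guhɹbʊvefɛ/.
The consonants /h/, /ɹ/ cannot be parsed into a legal (C)V syllable (no codas are permitted; onsets are limited to one consonant).
Each unlicensed consonant becomes the onset of a new syllable: /h/ → /ha/, /ɹ/ → /ɹa/.

guhaɹabʊvefɛ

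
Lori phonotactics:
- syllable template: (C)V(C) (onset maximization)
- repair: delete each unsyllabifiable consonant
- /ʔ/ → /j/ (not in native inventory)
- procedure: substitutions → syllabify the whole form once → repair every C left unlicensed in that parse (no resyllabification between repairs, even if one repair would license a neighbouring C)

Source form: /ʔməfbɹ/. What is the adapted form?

Substitution: /ʔ/ → /j/, giving /jməfbɹ/.
Under (C)V(C), the unsyllabifiable consonants are /j/, /b/, /ɹ/ (at most one coda consonant is licensed; onsets are limited to one consonant).
Deletion applies to /j/, /b/, /ɹ/.

məf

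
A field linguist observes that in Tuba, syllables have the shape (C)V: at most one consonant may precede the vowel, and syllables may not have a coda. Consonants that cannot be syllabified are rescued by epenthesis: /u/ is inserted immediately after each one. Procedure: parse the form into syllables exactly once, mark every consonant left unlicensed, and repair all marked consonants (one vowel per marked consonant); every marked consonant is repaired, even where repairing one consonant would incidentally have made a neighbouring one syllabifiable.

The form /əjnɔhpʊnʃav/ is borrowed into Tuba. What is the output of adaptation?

əjunɔhupʊnuʃavu

The consonants /j/, /h/, /n/, /v/ cannot be parsed into a legal (C)V syllable (no codas are permitted; onsets are limited to one consonant).
Epenthesis after each stranded consonant: /j/ → /ju/, /h/ → /hu/, /n/ → /nu/, /v/ → /vu/.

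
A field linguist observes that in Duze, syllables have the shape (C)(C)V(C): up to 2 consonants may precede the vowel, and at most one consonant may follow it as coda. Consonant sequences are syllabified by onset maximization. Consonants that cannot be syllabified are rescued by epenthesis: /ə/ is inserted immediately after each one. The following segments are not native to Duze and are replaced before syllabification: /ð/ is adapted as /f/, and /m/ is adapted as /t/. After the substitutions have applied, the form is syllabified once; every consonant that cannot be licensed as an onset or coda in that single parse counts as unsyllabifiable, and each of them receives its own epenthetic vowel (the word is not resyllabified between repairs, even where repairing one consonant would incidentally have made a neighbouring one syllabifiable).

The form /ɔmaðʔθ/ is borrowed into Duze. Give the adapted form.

ɔtafʔəθə

Substitution: /m/ → /t/, /ð/ → /f/, giving /ɔtafʔθ/.
Under (C)(C)V(C), the unsyllabifiable consonants are /ʔ/, /θ/ (at most one coda consonant is licensed; onsets may contain at most 2 consonants).
Each unlicensed consonant becomes the onset of a new syllable: /ʔ/ → /ʔə/, /θ/ → /θə/.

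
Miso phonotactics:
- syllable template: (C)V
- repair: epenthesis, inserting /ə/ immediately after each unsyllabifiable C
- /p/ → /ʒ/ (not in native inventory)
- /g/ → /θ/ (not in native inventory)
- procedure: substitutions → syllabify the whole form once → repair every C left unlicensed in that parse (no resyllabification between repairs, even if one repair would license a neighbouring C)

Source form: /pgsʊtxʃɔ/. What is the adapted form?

ʒəθəsʊtəxəʃɔ

Substitution: /p/ → /ʒ/, /g/ → /θ/, giving /ʒθsʊtxʃɔ/.
Syllabifying with onset maximization leaves /ʒ/, /θ/, /t/, /x/ stranded (no codas are permitted; onsets are limited to one consonant).
Each unlicensed consonant becomes the onset of a new syllable: /ʒ/ → /ʒə/, /θ/ → /θə/, /t/ → /tə/, /x/ → /xə/.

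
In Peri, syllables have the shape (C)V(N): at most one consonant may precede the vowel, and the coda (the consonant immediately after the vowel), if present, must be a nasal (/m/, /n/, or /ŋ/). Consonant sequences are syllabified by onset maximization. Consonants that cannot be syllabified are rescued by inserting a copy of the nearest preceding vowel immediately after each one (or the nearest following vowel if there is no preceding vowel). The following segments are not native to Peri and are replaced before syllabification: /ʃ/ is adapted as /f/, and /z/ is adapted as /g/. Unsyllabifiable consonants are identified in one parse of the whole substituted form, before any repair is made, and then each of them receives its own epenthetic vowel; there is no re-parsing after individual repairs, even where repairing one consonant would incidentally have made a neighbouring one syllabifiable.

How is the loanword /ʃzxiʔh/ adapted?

Substitution: /ʃ/ → /f/, /z/ → /g/, giving /fgxiʔh/.
Under (C)V(N), the unsyllabifiable consonants are /f/, /g/, /ʔ/, /h/ (only a nasal (/m/, /n/, or /ŋ/) is licensed in coda position; onsets are limited to one consonant).
Epenthesis after each stranded consonant: /f/ → /fi/, /g/ → /gi/, /ʔ/ → /ʔi/, /h/ → /hi/.

figixiʔihi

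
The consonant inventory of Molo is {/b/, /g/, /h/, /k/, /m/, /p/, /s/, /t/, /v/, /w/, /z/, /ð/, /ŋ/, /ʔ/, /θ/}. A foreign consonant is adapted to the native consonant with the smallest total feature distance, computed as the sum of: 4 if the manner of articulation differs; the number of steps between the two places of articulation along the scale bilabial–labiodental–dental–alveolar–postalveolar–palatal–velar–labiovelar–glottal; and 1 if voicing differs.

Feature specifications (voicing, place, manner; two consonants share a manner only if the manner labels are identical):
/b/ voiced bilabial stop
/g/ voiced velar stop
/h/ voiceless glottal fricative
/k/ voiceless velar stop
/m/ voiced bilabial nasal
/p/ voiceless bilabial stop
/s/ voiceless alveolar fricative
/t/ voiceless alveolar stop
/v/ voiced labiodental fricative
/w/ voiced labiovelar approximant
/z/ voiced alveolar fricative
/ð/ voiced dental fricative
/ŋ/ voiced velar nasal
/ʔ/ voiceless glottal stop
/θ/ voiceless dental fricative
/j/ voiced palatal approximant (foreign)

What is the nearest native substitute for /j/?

w

/w/ is closest: same manner (approximant), place distance 2 (palatal→labiovelar), same voicing; total 2. Next closest is /g/ at distance 5.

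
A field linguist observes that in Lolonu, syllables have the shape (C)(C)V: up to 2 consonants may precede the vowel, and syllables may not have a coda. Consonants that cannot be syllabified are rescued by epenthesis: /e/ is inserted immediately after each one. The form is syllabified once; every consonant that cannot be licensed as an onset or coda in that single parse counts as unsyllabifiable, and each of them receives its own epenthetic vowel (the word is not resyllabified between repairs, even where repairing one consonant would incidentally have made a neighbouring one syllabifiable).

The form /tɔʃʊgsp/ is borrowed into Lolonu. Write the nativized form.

tɔʃʊgesepe

The consonants /g/, /s/, /p/ cannot be parsed into a legal (C)(C)V syllable (no codas are permitted; onsets may contain at most 2 consonants).
Each unlicensed consonant becomes the onset of a new syllable: /g/ → /ge/, /s/ → /se/, /p/ → /pe/.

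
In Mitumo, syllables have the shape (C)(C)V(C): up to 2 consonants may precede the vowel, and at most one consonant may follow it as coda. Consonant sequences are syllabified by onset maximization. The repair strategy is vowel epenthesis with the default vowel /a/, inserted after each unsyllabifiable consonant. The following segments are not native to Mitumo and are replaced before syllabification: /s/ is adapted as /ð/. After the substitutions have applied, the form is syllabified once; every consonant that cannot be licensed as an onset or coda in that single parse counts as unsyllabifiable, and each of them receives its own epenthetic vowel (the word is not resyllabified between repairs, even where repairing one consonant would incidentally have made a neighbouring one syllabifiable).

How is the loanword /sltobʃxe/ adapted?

Substitution: /s/ → /ð/, giving /ðltobʃxe/.
Syllabifying with onset maximization leaves /ð/ stranded (at most one coda consonant is licensed; onsets may contain at most 2 consonants).
Epenthesis after each stranded consonant: /ð/ → /ða/.

ðaltobʃxe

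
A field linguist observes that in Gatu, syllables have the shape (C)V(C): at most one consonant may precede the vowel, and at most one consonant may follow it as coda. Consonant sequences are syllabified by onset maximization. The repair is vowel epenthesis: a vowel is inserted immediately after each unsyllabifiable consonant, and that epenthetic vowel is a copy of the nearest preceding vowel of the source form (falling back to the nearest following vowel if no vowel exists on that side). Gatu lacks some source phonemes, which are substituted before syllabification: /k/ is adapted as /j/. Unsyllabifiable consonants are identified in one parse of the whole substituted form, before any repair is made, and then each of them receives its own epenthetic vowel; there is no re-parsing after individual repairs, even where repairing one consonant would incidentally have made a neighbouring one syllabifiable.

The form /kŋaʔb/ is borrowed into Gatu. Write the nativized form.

Substitution: /k/ → /j/, giving /jŋaʔb/.
Syllabifying with onset maximization leaves /j/, /b/ stranded (at most one coda consonant is licensed; onsets are limited to one consonant).
Each unlicensed consonant becomes the onset of a new syllable: /j/ → /ja/, /b/ → /ba/.

jaŋaʔba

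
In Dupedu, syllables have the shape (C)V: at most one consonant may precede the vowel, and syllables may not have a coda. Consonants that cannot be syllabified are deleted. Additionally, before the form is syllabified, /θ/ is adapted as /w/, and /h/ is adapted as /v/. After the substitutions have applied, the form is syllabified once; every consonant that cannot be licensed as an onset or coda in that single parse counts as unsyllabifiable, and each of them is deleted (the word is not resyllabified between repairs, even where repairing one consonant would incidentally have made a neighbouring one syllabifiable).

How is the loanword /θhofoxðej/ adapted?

vofoðe

Substitution: /θ/ → /w/, /h/ → /v/, giving /wvofoxðej/.
Syllabifying with onset maximization leaves /w/, /x/, /j/ stranded (no codas are permitted; onsets are limited to one consonant).
Deletion applies to /w/, /x/, /j/.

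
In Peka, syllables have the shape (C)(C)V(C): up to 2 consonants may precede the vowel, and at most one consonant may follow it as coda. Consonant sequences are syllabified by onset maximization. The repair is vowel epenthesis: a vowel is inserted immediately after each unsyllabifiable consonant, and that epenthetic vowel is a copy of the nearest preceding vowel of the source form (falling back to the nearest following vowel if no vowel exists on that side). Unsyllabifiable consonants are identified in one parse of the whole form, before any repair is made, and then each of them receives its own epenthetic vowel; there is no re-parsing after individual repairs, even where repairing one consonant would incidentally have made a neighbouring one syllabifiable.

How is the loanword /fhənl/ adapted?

The consonants /l/ cannot be parsed into a legal (C)(C)V(C) syllable (at most one coda consonant is licensed; onsets may contain at most 2 consonants).
Each unlicensed consonant becomes the onset of a new syllable: /l/ → /lə/.

fhənlə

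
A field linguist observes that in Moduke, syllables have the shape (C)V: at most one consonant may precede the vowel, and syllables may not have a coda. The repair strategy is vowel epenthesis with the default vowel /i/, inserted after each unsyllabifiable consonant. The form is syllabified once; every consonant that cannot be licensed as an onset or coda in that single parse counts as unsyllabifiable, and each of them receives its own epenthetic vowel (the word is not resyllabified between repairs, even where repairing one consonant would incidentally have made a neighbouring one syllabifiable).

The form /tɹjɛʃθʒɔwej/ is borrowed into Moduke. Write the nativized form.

Syllabifying with onset maximization leaves /t/, /ɹ/, /ʃ/, /θ/, /j/ stranded (no codas are permitted; onsets are limited to one consonant).
Each unlicensed consonant becomes the onset of a new syllable: /t/ → /ti/, /ɹ/ → /ɹi/, /ʃ/ → /ʃi/, /θ/ → /θi/, /j/ → /ji/.

tiɹijɛʃiθiʒɔweji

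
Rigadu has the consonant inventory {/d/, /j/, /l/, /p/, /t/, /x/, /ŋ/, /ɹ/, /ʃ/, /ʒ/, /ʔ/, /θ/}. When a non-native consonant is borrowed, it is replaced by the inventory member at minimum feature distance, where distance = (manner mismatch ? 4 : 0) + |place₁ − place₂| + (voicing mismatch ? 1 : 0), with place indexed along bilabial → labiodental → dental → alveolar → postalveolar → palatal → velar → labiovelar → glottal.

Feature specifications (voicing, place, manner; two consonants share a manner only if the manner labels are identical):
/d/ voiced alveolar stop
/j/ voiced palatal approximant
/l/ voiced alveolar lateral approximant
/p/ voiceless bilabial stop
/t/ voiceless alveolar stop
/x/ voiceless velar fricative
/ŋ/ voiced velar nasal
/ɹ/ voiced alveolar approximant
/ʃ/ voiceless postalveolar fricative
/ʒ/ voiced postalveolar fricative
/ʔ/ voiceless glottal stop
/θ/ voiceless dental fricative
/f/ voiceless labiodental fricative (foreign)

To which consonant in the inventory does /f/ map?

θ

/θ/ is closest: same manner (fricative), place distance 1 (labiodental→dental), same voicing; total 1. Next closest is /ʃ/ at distance 3.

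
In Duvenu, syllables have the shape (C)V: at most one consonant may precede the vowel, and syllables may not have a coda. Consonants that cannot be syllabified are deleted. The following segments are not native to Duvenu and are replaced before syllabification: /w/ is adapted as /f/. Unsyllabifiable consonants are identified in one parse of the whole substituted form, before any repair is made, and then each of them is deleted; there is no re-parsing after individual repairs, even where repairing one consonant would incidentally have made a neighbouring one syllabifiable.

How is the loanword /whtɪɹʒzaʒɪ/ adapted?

tɪzaʒɪ

Substitution: /w/ → /f/, giving /fhtɪɹʒzaʒɪ/.
Syllabifying with onset maximization leaves /f/, /h/, /ɹ/, /ʒ/ stranded (no codas are permitted; onsets are limited to one consonant).
Deleting the stranded consonants removes /f/, /h/, /ɹ/, /ʒ/.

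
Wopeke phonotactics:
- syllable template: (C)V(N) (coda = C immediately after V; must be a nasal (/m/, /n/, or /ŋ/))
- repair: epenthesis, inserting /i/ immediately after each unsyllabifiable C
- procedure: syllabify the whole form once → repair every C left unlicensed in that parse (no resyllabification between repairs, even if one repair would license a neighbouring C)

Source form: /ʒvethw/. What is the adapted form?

Under (C)V(N), the unsyllabifiable consonants are /ʒ/, /t/, /h/, /w/ (only a nasal (/m/, /n/, or /ŋ/) is licensed in coda position; onsets are limited to one consonant).
Epenthesis after each stranded consonant: /ʒ/ → /ʒi/, /t/ → /ti/, /h/ → /hi/, /w/ → /wi/.

ʒivetihiwi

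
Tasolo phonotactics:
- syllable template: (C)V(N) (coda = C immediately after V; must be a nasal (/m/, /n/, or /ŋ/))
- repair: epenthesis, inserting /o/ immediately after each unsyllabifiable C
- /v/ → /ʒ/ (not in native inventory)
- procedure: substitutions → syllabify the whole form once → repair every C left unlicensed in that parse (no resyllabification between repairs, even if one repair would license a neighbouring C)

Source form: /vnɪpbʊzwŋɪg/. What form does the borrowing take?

Substitution: /v/ → /ʒ/, giving /ʒnɪpbʊzwŋɪg/.
The consonants /ʒ/, /p/, /z/, /w/, /g/ cannot be parsed into a legal (C)V(N) syllable (only a nasal (/m/, /n/, or /ŋ/) is licensed in coda position; onsets are limited to one consonant).
Epenthesis after each stranded consonant: /ʒ/ → /ʒo/, /p/ → /po/, /z/ → /zo/, /w/ → /wo/, /g/ → /go/.

ʒonɪpobʊzowoŋɪgo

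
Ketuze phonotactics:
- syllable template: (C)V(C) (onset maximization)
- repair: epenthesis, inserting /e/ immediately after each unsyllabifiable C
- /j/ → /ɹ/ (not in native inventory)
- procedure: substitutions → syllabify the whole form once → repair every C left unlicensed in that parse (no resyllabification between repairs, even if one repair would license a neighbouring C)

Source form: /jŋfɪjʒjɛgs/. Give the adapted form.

ɹeŋefɪɹʒeɹɛgse

Substitution: /j/ → /ɹ/, giving /ɹŋfɪɹʒɹɛgs/.
Syllabifying with onset maximization leaves /ɹ/, /ŋ/, /ʒ/, /s/ stranded (at most one coda consonant is licensed; onsets are limited to one consonant).
Each unlicensed consonant becomes the onset of a new syllable: /ɹ/ → /ɹe/, /ŋ/ → /ŋe/, /ʒ/ → /ʒe/, /s/ → /se/.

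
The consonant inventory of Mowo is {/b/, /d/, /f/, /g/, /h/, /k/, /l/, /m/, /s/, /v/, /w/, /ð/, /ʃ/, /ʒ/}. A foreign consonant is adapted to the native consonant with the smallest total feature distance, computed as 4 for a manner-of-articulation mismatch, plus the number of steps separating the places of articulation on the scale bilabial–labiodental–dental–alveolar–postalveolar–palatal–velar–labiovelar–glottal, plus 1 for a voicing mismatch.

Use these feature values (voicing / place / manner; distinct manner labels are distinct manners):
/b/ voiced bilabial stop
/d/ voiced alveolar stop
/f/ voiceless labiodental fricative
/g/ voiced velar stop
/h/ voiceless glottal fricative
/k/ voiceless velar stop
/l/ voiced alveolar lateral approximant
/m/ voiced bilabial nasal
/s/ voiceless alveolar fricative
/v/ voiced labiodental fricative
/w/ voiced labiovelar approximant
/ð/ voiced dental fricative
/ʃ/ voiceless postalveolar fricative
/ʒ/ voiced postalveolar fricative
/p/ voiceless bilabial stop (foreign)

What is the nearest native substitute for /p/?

b

/b/ is closest: same manner (stop), place distance 0 (bilabial→bilabial), voicing differs (+1); total 1. Next closest is /d/ at distance 4.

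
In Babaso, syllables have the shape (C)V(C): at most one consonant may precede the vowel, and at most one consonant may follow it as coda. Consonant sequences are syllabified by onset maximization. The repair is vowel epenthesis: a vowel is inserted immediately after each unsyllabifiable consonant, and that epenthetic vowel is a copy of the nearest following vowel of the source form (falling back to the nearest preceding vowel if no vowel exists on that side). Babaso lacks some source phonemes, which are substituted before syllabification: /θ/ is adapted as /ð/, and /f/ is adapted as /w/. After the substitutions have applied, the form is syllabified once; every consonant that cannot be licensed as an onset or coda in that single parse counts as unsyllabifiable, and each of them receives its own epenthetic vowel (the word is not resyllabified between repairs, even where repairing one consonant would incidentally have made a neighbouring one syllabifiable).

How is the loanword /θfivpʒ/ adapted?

ðiwivpiʒi

Substitution: /θ/ → /ð/, /f/ → /w/, giving /ðwivpʒ/.
The consonants /ð/, /p/, /ʒ/ cannot be parsed into a legal (C)V(C) syllable (at most one coda consonant is licensed; onsets are limited to one consonant).
Epenthesis after each stranded consonant: /ð/ → /ði/, /p/ → /pi/, /ʒ/ → /ʒi/.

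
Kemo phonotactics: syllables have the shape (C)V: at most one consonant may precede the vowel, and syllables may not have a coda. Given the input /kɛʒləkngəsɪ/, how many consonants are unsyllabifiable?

3

Syllabifying with onset maximization leaves /ʒ/, /k/, /n/ stranded (no codas are permitted; onsets are limited to one consonant).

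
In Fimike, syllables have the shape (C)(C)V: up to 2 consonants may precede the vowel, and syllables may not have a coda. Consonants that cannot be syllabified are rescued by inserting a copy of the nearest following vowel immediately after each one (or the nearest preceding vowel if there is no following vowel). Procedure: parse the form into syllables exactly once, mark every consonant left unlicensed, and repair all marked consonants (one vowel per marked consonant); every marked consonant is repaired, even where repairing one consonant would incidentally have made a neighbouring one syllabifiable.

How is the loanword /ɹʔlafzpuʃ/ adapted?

The consonants /ɹ/, /f/, /ʃ/ cannot be parsed into a legal (C)(C)V syllable (no codas are permitted; onsets may contain at most 2 consonants).
Each unlicensed consonant becomes the onset of a new syllable: /ɹ/ → /ɹa/, /f/ → /fu/, /ʃ/ → /ʃu/.

ɹaʔlafuzpuʃu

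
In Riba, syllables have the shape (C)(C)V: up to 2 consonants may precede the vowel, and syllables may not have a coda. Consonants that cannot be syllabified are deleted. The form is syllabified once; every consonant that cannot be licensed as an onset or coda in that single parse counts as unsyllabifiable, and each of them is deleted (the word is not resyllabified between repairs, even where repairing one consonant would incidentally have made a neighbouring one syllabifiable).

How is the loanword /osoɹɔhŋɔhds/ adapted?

Syllabifying with onset maximization leaves /h/, /d/, /s/ stranded (no codas are permitted; onsets may contain at most 2 consonants).
Deleting the stranded consonants removes /h/, /d/, /s/.

osoɹɔhŋɔ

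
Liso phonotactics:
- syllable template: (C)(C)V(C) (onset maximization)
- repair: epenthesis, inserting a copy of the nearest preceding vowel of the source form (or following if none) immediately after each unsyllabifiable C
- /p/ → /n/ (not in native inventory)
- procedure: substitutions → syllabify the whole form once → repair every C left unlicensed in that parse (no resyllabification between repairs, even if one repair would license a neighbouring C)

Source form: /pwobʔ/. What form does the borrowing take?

Substitution: /p/ → /n/, giving /nwobʔ/.
The consonants /ʔ/ cannot be parsed into a legal (C)(C)V(C) syllable (at most one coda consonant is licensed; onsets may contain at most 2 consonants).
Epenthesis after each stranded consonant: /ʔ/ → /ʔo/.

nwobʔo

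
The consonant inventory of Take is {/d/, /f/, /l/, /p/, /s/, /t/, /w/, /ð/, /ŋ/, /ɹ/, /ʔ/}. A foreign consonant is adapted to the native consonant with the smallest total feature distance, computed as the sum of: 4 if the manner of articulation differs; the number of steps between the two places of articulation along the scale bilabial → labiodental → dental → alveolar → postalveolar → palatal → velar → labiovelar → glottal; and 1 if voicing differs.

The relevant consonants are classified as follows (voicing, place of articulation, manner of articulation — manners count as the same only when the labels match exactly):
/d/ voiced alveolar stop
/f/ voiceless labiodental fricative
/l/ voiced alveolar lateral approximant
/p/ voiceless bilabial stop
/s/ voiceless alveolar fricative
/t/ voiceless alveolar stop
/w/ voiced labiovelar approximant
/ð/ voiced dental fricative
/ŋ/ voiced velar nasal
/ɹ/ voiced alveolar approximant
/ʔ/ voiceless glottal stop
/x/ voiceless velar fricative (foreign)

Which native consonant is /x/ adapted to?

/s/ is closest: same manner (fricative), place distance 3 (velar→alveolar), same voicing; total 3. Next closest is /f/ at distance 5.

s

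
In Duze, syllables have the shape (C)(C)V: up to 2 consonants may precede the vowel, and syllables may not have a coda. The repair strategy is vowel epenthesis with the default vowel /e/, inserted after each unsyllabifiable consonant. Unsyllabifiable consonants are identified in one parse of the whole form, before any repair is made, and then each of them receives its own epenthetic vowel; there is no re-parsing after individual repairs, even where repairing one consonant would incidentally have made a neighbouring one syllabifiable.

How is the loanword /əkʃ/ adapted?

əkeʃe

The consonants /k/, /ʃ/ cannot be parsed into a legal (C)(C)V syllable (no codas are permitted; onsets may contain at most 2 consonants).
Epenthesis after each stranded consonant: /k/ → /ke/, /ʃ/ → /ʃe/.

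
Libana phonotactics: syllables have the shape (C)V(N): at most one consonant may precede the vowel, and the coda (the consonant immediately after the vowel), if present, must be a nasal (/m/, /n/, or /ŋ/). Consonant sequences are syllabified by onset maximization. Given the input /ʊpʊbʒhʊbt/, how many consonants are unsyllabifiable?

4

The consonants /b/, /ʒ/, /b/, /t/ cannot be parsed into a legal (C)V(N) syllable (only a nasal (/m/, /n/, or /ŋ/) is licensed in coda position; onsets are limited to one consonant).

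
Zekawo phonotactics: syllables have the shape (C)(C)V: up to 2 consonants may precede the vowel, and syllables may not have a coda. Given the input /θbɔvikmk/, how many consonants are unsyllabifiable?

The consonants /k/, /m/, /k/ cannot be parsed into a legal (C)(C)V syllable (no codas are permitted; onsets may contain at most 2 consonants).

3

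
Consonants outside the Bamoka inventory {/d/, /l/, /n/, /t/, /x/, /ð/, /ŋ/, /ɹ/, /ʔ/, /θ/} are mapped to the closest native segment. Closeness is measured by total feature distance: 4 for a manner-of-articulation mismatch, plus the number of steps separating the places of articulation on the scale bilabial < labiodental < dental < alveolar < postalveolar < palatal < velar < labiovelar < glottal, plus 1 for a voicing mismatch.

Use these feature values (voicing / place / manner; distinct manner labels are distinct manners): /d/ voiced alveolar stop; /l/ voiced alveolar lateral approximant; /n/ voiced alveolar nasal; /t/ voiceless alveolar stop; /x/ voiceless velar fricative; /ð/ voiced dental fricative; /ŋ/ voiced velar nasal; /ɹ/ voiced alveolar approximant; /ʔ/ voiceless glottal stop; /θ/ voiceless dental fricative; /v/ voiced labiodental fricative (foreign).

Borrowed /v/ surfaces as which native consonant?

/ð/ is closest: same manner (fricative), place distance 1 (labiodental→dental), same voicing; total 1. Next closest is /θ/ at distance 2.

ð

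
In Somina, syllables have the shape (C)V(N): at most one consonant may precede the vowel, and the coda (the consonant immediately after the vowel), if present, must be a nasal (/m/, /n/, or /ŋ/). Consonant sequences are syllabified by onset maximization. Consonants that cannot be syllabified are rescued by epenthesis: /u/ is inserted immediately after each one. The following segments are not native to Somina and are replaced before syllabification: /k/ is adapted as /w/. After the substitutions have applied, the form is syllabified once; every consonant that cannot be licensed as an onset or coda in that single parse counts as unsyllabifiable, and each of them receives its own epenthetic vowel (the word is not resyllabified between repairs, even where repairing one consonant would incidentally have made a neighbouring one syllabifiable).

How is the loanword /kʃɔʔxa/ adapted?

wuʃɔʔuxa

Substitution: /k/ → /w/, giving /wʃɔʔxa/.
Syllabifying with onset maximization leaves /w/, /ʔ/ stranded (only a nasal (/m/, /n/, or /ŋ/) is licensed in coda position; onsets are limited to one consonant).
Inserting the epenthetic vowel yields /w/ → /wu/, /ʔ/ → /ʔu/.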